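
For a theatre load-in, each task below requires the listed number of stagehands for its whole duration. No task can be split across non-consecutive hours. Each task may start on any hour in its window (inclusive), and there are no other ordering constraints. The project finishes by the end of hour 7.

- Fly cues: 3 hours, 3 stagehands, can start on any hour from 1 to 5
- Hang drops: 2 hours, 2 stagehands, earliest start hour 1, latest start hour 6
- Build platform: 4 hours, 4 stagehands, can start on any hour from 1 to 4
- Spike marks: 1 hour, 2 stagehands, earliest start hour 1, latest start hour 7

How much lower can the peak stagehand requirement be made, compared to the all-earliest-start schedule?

Early-start peak: h1:11  h2:9  h3:7  h4:4  h5:0  h6:0  h7:0 ⇒ 11.
Leveled (Fly cues@1, Hang drops@1, Build platform@4, Spike marks@3): h1:5  h2:5  h3:5  h4:4  h5:4  h6:4  h7:4 ⇒ 5.
Reduction 11 − 5 = 6.

6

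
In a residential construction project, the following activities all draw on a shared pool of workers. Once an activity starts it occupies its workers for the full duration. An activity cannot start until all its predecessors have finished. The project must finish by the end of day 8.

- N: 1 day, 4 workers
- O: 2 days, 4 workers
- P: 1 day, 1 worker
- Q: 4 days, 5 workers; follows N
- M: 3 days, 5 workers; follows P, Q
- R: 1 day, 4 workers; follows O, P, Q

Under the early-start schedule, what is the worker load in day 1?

At early start, day 1 has: N, O, P.
Demand: 4 + 4 + 1 = 9.

9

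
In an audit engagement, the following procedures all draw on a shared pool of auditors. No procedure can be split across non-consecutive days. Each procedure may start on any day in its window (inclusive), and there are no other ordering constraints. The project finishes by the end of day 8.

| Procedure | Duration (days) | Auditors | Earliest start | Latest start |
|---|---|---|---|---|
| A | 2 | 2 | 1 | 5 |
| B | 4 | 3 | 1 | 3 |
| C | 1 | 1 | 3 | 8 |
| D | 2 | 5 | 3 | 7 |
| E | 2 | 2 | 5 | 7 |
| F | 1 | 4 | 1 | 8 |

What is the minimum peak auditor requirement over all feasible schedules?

5

Early-start (A@1, B@1, C@3, D@3, E@5, F@1) gives peak 9: d1:9  d2:5  d3:9  d4:8  d5:2  d6:2  d7:0  d8:0.
Shift A→2, B→2, C→4, D→7.
Schedule A@2, B@2, C@4, D@7, E@5, F@1: d1:4  d2:5  d3:5  d4:4  d5:5  d6:2  d7:5  d8:5 — peak 5.
Total auditor-days = 35 over 8 days ⇒ peak ≥ ⌈35/8⌉ = 5, so 5 is optimal.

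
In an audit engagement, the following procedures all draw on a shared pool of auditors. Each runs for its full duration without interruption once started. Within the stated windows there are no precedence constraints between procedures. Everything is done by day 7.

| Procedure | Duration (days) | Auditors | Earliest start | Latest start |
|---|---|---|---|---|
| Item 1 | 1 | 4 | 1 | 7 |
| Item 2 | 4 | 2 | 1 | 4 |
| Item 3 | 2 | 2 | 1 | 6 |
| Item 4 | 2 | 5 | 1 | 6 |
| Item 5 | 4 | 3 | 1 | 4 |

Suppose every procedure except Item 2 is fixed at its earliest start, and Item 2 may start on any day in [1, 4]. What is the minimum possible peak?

Item 2@1: d1:16  d2:12  d3:5  d4:5  d5:0  d6:0  d7:0 → peak 16
Item 2@2: d1:14  d2:12  d3:5  d4:5  d5:2  d6:0  d7:0 → peak 14
Item 2@3: d1:14  d2:10  d3:5  d4:5  d5:2  d6:2  d7:0 → peak 14
Item 2@4: d1:14  d2:10  d3:3  d4:5  d5:2  d6:2  d7:2 → peak 14
Best is Item 2@2, peak 14.

14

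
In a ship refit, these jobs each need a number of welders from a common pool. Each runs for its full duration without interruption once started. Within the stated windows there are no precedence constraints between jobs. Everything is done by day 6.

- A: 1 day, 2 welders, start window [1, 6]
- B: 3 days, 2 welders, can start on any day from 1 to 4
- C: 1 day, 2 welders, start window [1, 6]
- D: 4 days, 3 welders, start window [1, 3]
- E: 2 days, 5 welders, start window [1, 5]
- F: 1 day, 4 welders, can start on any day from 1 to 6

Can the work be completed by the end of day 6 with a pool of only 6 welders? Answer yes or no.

no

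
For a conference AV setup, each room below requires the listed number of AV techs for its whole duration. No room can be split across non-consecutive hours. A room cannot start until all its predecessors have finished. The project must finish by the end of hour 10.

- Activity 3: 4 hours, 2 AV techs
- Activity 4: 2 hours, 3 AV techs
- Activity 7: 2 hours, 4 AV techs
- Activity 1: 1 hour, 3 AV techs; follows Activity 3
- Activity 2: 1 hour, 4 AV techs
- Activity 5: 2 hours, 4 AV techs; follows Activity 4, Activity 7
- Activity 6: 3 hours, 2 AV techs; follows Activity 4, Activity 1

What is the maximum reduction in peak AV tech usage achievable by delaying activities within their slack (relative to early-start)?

7

Early-start peak: h1:13  h2:9  h3:6  h4:6  h5:3  h6:2  h7:2  h8:2  h9:0  h10:0 ⇒ 13.
Leveled (Activity 3@1, Activity 4@1, Activity 7@3, Activity 1@5, Activity 2@6, Activity 5@7, Activity 6@6): h1:5  h2:5  h3:6  h4:6  h5:3  h6:6  h7:6  h8:6  h9:0  h10:0 ⇒ 6.
Reduction 13 − 6 = 7.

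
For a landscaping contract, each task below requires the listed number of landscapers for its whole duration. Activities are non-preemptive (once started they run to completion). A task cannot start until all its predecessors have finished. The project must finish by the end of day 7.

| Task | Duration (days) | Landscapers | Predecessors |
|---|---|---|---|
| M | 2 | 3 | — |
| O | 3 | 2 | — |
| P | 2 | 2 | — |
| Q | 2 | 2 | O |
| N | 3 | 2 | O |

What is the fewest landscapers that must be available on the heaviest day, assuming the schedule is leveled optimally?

5

Early-start (M@1, O@1, P@1, Q@4, N@4) gives peak 7: d1:7  d2:7  d3:2  d4:4  d5:4  d6:2  d7:0.
Shift P→3, N→5.
Schedule M@1, O@1, P@3, Q@4, N@5: d1:5  d2:5  d3:4  d4:4  d5:4  d6:2  d7:2 — peak 5.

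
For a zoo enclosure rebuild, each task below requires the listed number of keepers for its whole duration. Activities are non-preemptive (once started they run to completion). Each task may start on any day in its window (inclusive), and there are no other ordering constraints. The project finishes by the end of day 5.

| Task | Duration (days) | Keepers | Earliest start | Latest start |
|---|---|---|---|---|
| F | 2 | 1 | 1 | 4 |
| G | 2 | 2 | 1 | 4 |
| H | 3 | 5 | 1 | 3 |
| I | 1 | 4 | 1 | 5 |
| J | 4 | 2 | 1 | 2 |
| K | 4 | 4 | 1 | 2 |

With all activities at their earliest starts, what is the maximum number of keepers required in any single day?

18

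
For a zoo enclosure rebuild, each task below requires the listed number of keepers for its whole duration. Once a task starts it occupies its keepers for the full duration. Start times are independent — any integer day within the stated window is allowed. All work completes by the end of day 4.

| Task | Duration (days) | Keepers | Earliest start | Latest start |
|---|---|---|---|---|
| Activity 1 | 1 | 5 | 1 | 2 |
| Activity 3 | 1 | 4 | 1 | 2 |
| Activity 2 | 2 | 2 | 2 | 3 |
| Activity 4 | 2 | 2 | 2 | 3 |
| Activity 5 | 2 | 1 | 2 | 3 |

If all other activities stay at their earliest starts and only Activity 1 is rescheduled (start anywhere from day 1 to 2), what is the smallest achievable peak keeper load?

9

Activity 1@1: d1:9  d2:5  d3:5  d4:0 → peak 9
Activity 1@2: d1:4  d2:10  d3:5  d4:0 → peak 10
Best is Activity 1@1, peak 9.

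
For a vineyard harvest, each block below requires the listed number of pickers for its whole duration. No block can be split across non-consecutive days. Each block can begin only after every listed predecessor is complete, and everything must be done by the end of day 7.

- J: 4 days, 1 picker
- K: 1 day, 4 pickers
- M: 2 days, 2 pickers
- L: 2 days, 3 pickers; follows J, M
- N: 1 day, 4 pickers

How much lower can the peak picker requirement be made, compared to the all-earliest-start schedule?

6

Early-start peak: d1:11  d2:3  d3:1  d4:1  d5:3  d6:3  d7:0 ⇒ 11.
Leveled (J@1, K@1, M@2, L@5, N@4): d1:5  d2:3  d3:3  d4:5  d5:3  d6:3  d7:0 ⇒ 5.
Reduction 11 − 5 = 6.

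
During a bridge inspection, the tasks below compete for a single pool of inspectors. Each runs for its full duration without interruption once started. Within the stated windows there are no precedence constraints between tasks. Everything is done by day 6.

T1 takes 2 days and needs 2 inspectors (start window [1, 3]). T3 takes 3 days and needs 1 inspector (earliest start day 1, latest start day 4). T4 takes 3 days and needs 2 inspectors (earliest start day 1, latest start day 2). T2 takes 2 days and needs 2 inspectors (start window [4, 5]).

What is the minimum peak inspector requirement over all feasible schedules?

Early-start (T1@1, T3@1, T4@1, T2@4) gives peak 5: d1:5  d2:5  d3:3  d4:2  d5:2  d6:0.
Shift T3→3.
Schedule T1@1, T3@3, T4@1, T2@4: d1:4  d2:4  d3:3  d4:3  d5:3  d6:0 — peak 4.

4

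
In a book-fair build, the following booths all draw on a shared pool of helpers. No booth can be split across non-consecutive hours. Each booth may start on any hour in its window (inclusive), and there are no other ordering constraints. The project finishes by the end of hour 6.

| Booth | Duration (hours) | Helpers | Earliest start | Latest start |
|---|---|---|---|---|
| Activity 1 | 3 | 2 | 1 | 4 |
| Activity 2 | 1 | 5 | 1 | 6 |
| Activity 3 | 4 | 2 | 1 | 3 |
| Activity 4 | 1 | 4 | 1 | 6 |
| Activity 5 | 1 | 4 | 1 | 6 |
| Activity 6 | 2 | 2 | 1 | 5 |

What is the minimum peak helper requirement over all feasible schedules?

6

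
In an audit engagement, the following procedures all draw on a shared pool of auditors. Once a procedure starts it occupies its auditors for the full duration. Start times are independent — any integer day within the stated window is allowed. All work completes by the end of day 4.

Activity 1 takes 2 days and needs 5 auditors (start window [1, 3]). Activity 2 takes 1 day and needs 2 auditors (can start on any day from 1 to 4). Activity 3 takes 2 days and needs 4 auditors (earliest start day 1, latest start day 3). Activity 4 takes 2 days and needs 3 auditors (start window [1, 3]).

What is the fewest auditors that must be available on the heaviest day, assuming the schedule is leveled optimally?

7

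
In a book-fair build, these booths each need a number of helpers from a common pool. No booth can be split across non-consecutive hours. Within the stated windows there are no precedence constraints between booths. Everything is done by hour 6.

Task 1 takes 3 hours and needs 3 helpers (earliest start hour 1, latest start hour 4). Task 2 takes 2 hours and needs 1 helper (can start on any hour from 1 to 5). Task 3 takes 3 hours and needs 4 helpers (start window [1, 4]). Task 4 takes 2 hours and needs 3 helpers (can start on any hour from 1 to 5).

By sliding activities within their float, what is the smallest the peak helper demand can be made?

Early-start (Task 1@1, Task 2@1, Task 3@1, Task 4@1) gives peak 11: h1:11  h2:11  h3:7  h4:0  h5:0  h6:0.
Shift Task 2→3, Task 3→4.
Schedule Task 1@1, Task 2@3, Task 3@4, Task 4@1: h1:6  h2:6  h3:4  h4:5  h5:4  h6:4 — peak 6.

6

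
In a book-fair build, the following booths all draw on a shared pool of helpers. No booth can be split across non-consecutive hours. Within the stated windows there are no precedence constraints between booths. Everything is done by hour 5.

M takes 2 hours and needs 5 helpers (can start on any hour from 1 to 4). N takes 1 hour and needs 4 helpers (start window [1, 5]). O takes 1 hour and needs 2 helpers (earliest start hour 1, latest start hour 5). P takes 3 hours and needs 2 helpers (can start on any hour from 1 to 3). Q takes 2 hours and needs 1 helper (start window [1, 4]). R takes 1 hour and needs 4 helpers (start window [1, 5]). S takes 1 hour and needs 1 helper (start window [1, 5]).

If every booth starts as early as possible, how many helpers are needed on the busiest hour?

Early-start schedule: M@1, N@1, O@1, P@1, Q@1, R@1, S@1.
Load per hour: hour 1: 19, hour 2: 8, hour 3: 2, hour 4: 0, hour 5: 0.
Peak is 19.

19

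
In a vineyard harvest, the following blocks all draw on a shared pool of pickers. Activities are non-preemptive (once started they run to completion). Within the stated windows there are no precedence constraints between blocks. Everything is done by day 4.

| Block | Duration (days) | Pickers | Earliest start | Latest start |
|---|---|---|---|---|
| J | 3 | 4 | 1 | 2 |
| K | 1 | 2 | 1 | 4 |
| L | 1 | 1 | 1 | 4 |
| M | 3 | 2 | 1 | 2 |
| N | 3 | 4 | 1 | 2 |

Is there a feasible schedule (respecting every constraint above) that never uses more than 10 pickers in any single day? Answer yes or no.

yes

Schedule J@1, K@1, L@1, M@1, N@2: d1:9  d2:10  d3:10  d4:4 — peak 10 ≤ 10.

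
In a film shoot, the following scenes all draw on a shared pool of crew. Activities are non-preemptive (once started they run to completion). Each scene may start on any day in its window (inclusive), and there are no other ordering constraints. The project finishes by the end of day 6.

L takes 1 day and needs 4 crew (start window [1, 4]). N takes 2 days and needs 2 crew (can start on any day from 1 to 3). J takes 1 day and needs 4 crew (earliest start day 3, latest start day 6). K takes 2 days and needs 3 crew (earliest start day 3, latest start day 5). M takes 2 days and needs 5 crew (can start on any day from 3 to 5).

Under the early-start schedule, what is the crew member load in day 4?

At early start, day 4 has: K, M.
Demand: 3 + 5 = 8.

8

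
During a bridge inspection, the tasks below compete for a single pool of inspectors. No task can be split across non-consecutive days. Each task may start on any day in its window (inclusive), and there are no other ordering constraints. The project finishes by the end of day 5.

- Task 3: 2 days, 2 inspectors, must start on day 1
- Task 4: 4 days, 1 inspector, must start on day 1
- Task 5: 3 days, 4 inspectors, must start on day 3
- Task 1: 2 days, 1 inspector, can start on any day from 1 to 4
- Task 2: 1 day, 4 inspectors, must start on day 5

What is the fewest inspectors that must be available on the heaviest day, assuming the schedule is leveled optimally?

8

Schedule Task 3@1, Task 4@1, Task 5@3, Task 1@1, Task 2@5: d1:4  d2:4  d3:5  d4:5  d5:8 — peak 8.
No arrangement of the 4 feasible schedules does better.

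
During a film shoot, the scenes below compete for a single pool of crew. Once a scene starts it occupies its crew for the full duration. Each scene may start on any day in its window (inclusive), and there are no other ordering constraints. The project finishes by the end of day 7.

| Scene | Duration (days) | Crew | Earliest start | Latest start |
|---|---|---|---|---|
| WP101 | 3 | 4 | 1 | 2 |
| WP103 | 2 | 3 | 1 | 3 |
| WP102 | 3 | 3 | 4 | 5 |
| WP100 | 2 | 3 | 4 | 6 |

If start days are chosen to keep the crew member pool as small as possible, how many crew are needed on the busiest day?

7

Schedule WP101@1, WP103@1, WP102@4, WP100@4: d1:7  d2:7  d3:4  d4:6  d5:6  d6:3  d7:0 — peak 7.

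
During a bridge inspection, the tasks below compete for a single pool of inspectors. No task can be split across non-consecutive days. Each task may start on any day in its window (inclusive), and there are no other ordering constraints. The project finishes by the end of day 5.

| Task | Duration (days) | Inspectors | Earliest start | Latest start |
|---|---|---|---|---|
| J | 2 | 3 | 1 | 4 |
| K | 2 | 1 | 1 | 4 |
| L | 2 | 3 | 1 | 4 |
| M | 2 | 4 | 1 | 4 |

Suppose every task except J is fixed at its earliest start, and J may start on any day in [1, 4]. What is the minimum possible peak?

8

J@1: d1:11  d2:11  d3:0  d4:0  d5:0 → peak 11
J@2: d1:8  d2:11  d3:3  d4:0  d5:0 → peak 11
J@3: d1:8  d2:8  d3:3  d4:3  d5:0 → peak 8
J@4: d1:8  d2:8  d3:0  d4:3  d5:3 → peak 8
Best is J@3, peak 8.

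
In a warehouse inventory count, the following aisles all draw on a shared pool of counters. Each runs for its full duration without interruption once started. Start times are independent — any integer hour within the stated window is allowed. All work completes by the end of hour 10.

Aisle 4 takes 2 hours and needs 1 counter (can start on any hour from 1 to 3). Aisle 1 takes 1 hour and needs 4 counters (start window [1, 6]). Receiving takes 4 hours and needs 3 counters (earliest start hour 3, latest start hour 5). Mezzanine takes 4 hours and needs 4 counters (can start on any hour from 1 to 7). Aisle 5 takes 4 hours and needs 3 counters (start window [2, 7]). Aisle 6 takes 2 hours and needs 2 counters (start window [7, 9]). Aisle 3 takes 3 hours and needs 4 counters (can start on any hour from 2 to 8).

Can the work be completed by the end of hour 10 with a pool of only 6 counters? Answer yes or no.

Total counter-hours = 62; over 10 hours the average is 62/10 > 6, so some hour must exceed 6.

no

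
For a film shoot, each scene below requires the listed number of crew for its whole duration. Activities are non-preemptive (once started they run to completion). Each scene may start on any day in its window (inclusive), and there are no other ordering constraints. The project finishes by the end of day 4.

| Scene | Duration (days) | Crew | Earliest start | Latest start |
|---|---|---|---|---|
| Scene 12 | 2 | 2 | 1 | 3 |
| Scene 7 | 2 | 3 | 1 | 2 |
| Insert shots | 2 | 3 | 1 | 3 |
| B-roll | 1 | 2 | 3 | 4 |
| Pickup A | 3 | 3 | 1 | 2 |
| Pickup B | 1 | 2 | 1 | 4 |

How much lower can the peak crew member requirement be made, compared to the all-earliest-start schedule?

5

Early-start peak: d1:13  d2:11  d3:5  d4:0 ⇒ 13.
Leveled (Scene 12@1, Scene 7@1, Insert shots@3, B-roll@3, Pickup A@1, Pickup B@4): d1:8  d2:8  d3:8  d4:5 ⇒ 8.
Reduction 13 − 8 = 5.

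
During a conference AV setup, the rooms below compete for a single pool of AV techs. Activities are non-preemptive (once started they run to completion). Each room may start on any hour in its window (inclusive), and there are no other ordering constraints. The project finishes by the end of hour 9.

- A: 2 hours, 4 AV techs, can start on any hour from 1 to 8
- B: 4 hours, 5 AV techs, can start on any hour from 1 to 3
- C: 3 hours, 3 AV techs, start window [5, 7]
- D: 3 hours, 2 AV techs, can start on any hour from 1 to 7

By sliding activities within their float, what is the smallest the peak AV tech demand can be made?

Early-start (A@1, B@1, C@5, D@1) gives peak 11: h1:11  h2:11  h3:7  h4:5  h5:3  h6:3  h7:3  h8:0  h9:0.
Shift B→3, C→7, D→7.
Schedule A@1, B@3, C@7, D@7: h1:4  h2:4  h3:5  h4:5  h5:5  h6:5  h7:5  h8:5  h9:5 — peak 5.
Total AV tech-hours = 43 over 9 hours ⇒ peak ≥ ⌈43/9⌉ = 5, so 5 is optimal.

5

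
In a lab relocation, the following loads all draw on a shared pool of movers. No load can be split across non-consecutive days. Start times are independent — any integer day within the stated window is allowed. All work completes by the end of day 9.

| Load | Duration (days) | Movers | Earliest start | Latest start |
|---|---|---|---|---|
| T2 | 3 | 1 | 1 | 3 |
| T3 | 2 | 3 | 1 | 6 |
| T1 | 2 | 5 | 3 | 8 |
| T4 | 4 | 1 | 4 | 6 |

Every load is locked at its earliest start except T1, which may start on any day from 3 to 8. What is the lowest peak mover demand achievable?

T1@3: d1:4  d2:4  d3:6  d4:6  d5:1  d6:1  d7:1  d8:0  d9:0 → peak 6
T1@4: d1:4  d2:4  d3:1  d4:6  d5:6  d6:1  d7:1  d8:0  d9:0 → peak 6
T1@5: d1:4  d2:4  d3:1  d4:1  d5:6  d6:6  d7:1  d8:0  d9:0 → peak 6
T1@6: d1:4  d2:4  d3:1  d4:1  d5:1  d6:6  d7:6  d8:0  d9:0 → peak 6
T1@7: d1:4  d2:4  d3:1  d4:1  d5:1  d6:1  d7:6  d8:5  d9:0 → peak 6
T1@8: d1:4  d2:4  d3:1  d4:1  d5:1  d6:1  d7:1  d8:5  d9:5 → peak 5
Best is T1@8, peak 5.

5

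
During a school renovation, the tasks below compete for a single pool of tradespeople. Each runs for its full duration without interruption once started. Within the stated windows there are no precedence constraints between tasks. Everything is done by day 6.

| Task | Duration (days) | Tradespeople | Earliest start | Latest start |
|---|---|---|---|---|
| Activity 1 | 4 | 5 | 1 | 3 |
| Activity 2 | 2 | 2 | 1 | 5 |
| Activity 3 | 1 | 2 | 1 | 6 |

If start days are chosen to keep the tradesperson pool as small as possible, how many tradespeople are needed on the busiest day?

5

Early-start (Activity 1@1, Activity 2@1, Activity 3@1) gives peak 9: d1:9  d2:7  d3:5  d4:5  d5:0  d6:0.
Shift Activity 2→5, Activity 3→5.
Schedule Activity 1@1, Activity 2@5, Activity 3@5: d1:5  d2:5  d3:5  d4:5  d5:4  d6:2 — peak 5.
Total tradesperson-days = 26 over 6 days ⇒ peak ≥ ⌈26/6⌉ = 5, so 5 is optimal.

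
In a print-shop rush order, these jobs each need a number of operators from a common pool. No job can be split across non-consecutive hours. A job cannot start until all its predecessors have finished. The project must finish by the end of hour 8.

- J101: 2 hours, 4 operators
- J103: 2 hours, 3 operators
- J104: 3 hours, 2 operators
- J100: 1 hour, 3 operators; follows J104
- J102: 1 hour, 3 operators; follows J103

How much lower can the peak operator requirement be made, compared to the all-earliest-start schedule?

4

Early-start peak: h1:9  h2:9  h3:5  h4:3  h5:0  h6:0  h7:0  h8:0 ⇒ 9.
Leveled (J101@1, J103@3, J104@3, J100@6, J102@5): h1:4  h2:4  h3:5  h4:5  h5:5  h6:3  h7:0  h8:0 ⇒ 5.
Reduction 9 − 5 = 4.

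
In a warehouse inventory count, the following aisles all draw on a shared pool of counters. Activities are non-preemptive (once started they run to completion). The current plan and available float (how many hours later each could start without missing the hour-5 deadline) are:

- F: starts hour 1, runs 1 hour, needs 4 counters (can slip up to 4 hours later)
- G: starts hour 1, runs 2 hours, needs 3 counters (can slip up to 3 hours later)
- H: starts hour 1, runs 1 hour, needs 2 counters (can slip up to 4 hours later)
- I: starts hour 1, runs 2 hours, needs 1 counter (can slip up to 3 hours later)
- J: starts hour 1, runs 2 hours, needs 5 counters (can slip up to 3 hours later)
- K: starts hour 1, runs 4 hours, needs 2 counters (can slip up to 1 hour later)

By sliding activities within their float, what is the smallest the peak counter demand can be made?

Early-start (F@1, G@1, H@1, I@1, J@1, K@1) gives peak 17: h1:17  h2:11  h3:2  h4:2  h5:0.
Shift H→3, I→2, J→4, K→2.
Schedule F@1, G@1, H@3, I@2, J@4, K@2: h1:7  h2:6  h3:5  h4:7  h5:7 — peak 7.
Total counter-hours = 32 over 5 hours ⇒ peak ≥ ⌈32/5⌉ = 7, so 7 is optimal.

7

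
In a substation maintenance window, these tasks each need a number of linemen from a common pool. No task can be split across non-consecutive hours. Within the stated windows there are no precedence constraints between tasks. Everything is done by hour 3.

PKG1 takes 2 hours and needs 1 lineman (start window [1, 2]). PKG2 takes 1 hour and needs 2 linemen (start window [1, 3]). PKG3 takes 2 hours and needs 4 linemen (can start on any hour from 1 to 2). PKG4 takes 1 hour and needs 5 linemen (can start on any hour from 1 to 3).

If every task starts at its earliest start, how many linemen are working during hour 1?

At early start, hour 1 has: PKG1, PKG2, PKG3, PKG4.
Demand: 1 + 2 + 4 + 5 = 12.

12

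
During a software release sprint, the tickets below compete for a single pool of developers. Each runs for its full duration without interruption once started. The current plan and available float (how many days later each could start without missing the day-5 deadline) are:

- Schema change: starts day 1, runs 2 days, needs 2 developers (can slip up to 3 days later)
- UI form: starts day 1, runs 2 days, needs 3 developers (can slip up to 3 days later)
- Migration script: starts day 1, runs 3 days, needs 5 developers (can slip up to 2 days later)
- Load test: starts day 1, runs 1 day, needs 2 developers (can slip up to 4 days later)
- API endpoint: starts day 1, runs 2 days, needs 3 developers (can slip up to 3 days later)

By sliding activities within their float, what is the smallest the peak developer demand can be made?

7

Early-start (Schema change@1, UI form@1, Migration script@1, Load test@1, API endpoint@1) gives peak 15: d1:15  d2:13  d3:5  d4:0  d5:0.
Shift UI form→4, Load test→3, API endpoint→4.
Schedule Schema change@1, UI form@4, Migration script@1, Load test@3, API endpoint@4: d1:7  d2:7  d3:7  d4:6  d5:6 — peak 7.
Total developer-days = 33 over 5 days ⇒ peak ≥ ⌈33/5⌉ = 7, so 7 is optimal.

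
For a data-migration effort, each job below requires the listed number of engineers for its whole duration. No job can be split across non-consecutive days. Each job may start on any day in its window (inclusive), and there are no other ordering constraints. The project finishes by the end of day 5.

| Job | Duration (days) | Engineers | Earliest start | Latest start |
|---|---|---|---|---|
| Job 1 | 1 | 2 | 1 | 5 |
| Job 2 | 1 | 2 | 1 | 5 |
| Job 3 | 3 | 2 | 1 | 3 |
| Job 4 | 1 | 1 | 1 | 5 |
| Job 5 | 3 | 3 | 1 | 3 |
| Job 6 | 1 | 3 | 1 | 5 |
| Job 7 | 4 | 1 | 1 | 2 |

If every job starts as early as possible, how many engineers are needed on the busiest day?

14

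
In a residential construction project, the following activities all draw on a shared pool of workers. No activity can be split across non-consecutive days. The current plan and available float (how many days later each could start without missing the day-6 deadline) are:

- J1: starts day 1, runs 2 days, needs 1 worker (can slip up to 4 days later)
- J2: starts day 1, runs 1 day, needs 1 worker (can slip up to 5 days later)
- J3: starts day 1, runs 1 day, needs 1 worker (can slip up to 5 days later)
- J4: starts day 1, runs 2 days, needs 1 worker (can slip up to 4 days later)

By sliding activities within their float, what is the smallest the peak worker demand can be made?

1

Early-start (J1@1, J2@1, J3@1, J4@1) gives peak 4: d1:4  d2:2  d3:0  d4:0  d5:0  d6:0.
Shift J2→3, J3→4, J4→5.
Schedule J1@1, J2@3, J3@4, J4@5: d1:1  d2:1  d3:1  d4:1  d5:1  d6:1 — peak 1.
Total worker-days = 6 over 6 days ⇒ peak ≥ ⌈6/6⌉ = 1, so 1 is optimal.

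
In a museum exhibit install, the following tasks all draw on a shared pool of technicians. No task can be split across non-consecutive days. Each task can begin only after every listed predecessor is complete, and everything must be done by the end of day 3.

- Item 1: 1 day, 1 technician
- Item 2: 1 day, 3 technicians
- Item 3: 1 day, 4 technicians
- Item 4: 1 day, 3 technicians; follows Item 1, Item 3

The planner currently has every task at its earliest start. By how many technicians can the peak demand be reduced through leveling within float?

4

Early-start peak: d1:8  d2:3  d3:0 ⇒ 8.
Leveled (Item 1@1, Item 2@1, Item 3@2, Item 4@3): d1:4  d2:4  d3:3 ⇒ 4.
Reduction 8 − 4 = 4.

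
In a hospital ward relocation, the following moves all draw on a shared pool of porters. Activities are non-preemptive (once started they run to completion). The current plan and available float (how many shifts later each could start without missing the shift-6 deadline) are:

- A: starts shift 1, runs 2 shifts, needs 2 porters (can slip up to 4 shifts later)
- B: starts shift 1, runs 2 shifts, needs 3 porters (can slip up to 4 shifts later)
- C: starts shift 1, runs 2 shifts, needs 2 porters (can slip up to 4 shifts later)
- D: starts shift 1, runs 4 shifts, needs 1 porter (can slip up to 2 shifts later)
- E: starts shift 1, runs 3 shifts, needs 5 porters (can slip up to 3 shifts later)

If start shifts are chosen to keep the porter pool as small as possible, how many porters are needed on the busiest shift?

7

Early-start (A@1, B@1, C@1, D@1, E@1) gives peak 13: s1:13  s2:13  s3:6  s4:1  s5:0  s6:0.
Shift D→3, E→3.
Schedule A@1, B@1, C@1, D@3, E@3: s1:7  s2:7  s3:6  s4:6  s5:6  s6:1 — peak 7.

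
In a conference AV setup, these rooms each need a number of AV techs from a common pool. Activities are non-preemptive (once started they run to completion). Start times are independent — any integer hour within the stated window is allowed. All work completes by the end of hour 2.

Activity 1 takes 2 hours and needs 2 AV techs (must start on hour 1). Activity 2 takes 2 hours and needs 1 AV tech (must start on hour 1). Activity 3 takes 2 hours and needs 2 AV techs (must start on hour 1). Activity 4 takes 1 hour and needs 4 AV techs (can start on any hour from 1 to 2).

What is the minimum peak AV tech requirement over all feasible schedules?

Schedule Activity 1@1, Activity 2@1, Activity 3@1, Activity 4@1: h1:9  h2:5 — peak 9.
No arrangement of the 2 feasible schedules does better.

9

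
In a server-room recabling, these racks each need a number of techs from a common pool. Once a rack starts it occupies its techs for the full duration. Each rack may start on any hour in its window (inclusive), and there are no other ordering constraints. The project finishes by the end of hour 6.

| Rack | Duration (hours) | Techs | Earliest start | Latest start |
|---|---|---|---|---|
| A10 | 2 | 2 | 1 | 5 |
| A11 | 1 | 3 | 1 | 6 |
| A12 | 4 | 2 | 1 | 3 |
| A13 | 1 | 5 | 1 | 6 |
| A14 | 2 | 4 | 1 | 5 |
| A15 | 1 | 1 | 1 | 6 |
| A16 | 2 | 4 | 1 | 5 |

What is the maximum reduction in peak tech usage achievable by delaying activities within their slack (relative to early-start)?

Early-start peak: h1:21  h2:12  h3:2  h4:2  h5:0  h6:0 ⇒ 21.
Leveled (A10@1, A11@1, A12@3, A13@2, A14@3, A15@1, A16@5): h1:6  h2:7  h3:6  h4:6  h5:6  h6:6 ⇒ 7.
Reduction 21 − 7 = 14.

14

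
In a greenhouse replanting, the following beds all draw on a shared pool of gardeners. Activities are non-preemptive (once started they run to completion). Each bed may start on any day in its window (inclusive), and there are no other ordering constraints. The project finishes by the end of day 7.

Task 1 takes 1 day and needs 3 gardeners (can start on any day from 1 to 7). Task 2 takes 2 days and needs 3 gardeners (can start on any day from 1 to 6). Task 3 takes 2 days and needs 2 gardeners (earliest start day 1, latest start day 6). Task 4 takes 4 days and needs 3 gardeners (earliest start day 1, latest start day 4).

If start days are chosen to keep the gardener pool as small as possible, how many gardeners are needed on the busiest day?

Early-start (Task 1@1, Task 2@1, Task 3@1, Task 4@1) gives peak 11: d1:11  d2:8  d3:3  d4:3  d5:0  d6:0  d7:0.
Shift Task 2→2, Task 4→4.
Schedule Task 1@1, Task 2@2, Task 3@1, Task 4@4: d1:5  d2:5  d3:3  d4:3  d5:3  d6:3  d7:3 — peak 5.

5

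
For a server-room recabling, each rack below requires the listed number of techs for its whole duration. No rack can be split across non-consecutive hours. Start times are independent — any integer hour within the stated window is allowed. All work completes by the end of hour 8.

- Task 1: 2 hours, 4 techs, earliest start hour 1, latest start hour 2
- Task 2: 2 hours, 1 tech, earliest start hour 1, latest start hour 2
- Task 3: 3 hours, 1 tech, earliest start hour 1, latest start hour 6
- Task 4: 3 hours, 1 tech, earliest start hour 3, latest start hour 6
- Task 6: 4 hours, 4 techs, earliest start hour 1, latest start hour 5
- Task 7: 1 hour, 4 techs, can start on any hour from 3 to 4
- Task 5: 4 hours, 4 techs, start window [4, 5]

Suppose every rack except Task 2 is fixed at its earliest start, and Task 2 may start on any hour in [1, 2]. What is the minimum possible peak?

Task 2@1: h1:10  h2:10  h3:10  h4:9  h5:5  h6:4  h7:4  h8:0 → peak 10
Task 2@2: h1:9  h2:10  h3:11  h4:9  h5:5  h6:4  h7:4  h8:0 → peak 11
Best is Task 2@1, peak 10.

10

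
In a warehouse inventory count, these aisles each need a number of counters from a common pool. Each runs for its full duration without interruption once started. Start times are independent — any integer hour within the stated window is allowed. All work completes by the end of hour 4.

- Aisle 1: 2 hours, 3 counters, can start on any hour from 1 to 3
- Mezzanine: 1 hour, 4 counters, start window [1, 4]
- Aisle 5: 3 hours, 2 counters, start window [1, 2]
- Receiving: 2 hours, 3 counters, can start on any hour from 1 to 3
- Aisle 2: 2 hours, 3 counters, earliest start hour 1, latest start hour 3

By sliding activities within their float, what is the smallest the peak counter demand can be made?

8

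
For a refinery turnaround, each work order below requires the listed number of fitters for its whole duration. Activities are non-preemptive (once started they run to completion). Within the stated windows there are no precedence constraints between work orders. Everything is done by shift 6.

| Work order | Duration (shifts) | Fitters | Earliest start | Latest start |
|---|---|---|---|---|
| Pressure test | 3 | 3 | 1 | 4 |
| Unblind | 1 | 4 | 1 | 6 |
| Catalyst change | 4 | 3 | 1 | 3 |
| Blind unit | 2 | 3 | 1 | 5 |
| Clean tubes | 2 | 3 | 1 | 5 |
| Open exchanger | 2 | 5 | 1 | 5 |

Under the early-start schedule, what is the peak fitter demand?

Early-start schedule: Pressure test@1, Unblind@1, Catalyst change@1, Blind unit@1, Clean tubes@1, Open exchanger@1.
Load per shift: shift 1: 21, shift 2: 17, shift 3: 6, shift 4: 3, shift 5: 0, shift 6: 0.
Peak is 21.

21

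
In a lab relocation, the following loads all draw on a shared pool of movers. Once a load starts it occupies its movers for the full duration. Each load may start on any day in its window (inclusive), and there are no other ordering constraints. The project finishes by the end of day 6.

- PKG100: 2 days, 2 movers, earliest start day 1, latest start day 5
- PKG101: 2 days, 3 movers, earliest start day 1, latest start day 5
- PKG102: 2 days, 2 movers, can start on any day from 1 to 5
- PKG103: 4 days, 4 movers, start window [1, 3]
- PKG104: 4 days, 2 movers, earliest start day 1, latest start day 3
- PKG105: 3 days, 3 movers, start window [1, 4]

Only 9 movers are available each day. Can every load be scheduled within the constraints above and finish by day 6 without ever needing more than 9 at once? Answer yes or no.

Schedule PKG100@1, PKG101@1, PKG102@1, PKG103@3, PKG104@1, PKG105@3: d1:9  d2:9  d3:9  d4:9  d5:7  d6:4 — peak 9 ≤ 9.

yes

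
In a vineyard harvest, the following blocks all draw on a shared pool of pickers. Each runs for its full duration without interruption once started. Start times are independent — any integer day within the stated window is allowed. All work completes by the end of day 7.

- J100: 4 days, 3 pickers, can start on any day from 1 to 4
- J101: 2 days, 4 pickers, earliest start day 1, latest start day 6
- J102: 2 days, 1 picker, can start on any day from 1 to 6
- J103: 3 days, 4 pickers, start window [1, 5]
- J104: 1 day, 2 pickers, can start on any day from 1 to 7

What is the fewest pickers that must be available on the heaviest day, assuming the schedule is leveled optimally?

7

Early-start (J100@1, J101@1, J102@1, J103@1, J104@1) gives peak 14: d1:14  d2:12  d3:7  d4:3  d5:0  d6:0  d7:0.
Shift J102→3, J103→5, J104→3.
Schedule J100@1, J101@1, J102@3, J103@5, J104@3: d1:7  d2:7  d3:6  d4:4  d5:4  d6:4  d7:4 — peak 7.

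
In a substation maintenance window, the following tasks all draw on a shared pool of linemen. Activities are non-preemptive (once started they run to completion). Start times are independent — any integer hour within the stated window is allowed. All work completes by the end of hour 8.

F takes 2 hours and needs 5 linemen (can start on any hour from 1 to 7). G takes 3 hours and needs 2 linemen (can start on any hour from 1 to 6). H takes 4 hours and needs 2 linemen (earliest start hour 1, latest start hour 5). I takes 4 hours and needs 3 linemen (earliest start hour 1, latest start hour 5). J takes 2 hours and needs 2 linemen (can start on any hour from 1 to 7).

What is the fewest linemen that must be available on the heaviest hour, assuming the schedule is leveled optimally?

7

Early-start (F@1, G@1, H@1, I@1, J@1) gives peak 14: h1:14  h2:14  h3:7  h4:5  h5:0  h6:0  h7:0  h8:0.
Shift H→3, I→3, J→4.
Schedule F@1, G@1, H@3, I@3, J@4: h1:7  h2:7  h3:7  h4:7  h5:7  h6:5  h7:0  h8:0 — peak 7.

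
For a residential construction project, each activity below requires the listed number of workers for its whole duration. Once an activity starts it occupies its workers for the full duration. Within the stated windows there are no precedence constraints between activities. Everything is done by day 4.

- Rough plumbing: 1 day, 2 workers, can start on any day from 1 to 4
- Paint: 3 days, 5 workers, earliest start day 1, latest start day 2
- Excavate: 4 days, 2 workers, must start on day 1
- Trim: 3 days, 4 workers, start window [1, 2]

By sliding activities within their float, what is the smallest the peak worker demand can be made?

Early-start (Rough plumbing@1, Paint@1, Excavate@1, Trim@1) gives peak 13: d1:13  d2:11  d3:11  d4:2.
Shift Trim→2.
Schedule Rough plumbing@1, Paint@1, Excavate@1, Trim@2: d1:9  d2:11  d3:11  d4:6 — peak 11.
No arrangement of the 16 feasible schedules does better.

11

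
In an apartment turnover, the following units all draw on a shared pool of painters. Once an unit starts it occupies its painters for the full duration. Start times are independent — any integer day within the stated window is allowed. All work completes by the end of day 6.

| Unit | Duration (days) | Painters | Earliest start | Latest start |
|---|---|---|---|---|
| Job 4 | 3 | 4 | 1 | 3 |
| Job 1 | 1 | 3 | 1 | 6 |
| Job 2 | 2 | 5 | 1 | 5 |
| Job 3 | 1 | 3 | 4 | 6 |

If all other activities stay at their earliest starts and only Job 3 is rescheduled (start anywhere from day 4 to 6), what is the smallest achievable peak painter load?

12

Job 3@4: d1:12  d2:9  d3:4  d4:3  d5:0  d6:0 → peak 12
Job 3@5: d1:12  d2:9  d3:4  d4:0  d5:3  d6:0 → peak 12
Job 3@6: d1:12  d2:9  d3:4  d4:0  d5:0  d6:3 → peak 12
Best is Job 3@4, peak 12.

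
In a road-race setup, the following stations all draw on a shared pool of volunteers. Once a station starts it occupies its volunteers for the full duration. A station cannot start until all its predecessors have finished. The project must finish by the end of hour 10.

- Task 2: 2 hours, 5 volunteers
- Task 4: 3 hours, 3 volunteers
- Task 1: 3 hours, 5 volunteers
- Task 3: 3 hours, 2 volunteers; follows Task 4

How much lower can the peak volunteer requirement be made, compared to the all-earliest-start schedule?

6

Early-start peak: h1:13  h2:13  h3:8  h4:2  h5:2  h6:2  h7:0  h8:0  h9:0  h10:0 ⇒ 13.
Leveled (Task 2@1, Task 4@3, Task 1@6, Task 3@6): h1:5  h2:5  h3:3  h4:3  h5:3  h6:7  h7:7  h8:7  h9:0  h10:0 ⇒ 7.
Reduction 13 − 7 = 6.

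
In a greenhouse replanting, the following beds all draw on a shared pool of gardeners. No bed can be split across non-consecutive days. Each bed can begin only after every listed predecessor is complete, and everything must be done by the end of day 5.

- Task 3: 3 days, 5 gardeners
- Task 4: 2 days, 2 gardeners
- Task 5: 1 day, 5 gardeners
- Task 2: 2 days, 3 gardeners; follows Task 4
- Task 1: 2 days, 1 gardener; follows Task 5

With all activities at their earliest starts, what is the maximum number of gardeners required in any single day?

12

Early-start schedule: Task 3@1, Task 4@1, Task 5@1, Task 2@3, Task 1@2.
Load per day: day 1: 12, day 2: 8, day 3: 9, day 4: 3, day 5: 0.
Peak is 12.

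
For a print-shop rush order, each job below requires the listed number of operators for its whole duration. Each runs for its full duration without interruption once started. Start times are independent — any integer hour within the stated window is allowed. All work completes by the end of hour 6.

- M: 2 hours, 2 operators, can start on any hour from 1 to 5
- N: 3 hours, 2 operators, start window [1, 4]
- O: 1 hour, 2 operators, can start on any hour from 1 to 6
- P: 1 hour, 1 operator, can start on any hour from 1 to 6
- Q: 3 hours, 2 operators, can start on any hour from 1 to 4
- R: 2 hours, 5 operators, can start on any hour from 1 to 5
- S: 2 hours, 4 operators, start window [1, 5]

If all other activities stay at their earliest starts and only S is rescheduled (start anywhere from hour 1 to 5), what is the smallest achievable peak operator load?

14

S@1: h1:18  h2:15  h3:4  h4:0  h5:0  h6:0 → peak 18
S@2: h1:14  h2:15  h3:8  h4:0  h5:0  h6:0 → peak 15
S@3: h1:14  h2:11  h3:8  h4:4  h5:0  h6:0 → peak 14
S@4: h1:14  h2:11  h3:4  h4:4  h5:4  h6:0 → peak 14
S@5: h1:14  h2:11  h3:4  h4:0  h5:4  h6:4 → peak 14
Best is S@3, peak 14.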